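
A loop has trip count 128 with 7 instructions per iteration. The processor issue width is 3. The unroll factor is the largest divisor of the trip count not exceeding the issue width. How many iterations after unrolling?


Largest divisor of 128 <= 3 is 2
New iterations = 128 / 2 = 64

64


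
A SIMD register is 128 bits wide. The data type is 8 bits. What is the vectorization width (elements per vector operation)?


Width = SIMD bits / data type bits
= 128 / 8 = 16

16


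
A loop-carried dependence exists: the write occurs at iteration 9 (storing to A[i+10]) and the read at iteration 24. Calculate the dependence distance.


Distance = read iteration - write iteration
= 24 - 9 = 15

15


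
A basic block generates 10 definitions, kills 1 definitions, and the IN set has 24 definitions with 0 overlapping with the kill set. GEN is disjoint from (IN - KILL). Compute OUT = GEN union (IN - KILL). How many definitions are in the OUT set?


IN - KILL: 24 - 0 = 24 surviving definitions
OUT = GEN + surviving = 10 + 24 = 34

34


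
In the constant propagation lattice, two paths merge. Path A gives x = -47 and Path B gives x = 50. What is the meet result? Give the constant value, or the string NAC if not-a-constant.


Meet operation: if both paths give the same constant, result is that constant; if they differ, result is NAC (not-a-constant).
Path A: -47, Path B: 50 -> differ
Result: not-a-constant -> NAC

NAC


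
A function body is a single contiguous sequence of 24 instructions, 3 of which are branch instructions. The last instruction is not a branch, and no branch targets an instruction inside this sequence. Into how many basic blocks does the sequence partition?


With no in-sequence branch targets, the leaders are the first instruction plus the instruction after each branch.
Number of basic blocks = branches + 1
= 3 + 1 = 4

4


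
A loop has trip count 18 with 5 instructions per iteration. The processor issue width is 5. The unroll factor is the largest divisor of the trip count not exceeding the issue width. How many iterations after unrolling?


Largest divisor of 18 <= 5 is 3
New iterations = 18 / 3 = 6

6


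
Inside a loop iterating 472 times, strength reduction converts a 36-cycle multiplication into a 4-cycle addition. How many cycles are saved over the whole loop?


Per-iteration saving = 36 - 4 = 32
Total saved = 472 * 32 = 15104

15104


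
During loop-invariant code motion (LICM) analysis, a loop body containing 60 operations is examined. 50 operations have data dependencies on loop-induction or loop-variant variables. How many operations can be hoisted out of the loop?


Invariant candidates = total - loop-dependent
= 60 - 50 = 10

10


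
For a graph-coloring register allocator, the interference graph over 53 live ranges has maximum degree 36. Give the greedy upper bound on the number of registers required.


Greedy coloring never needs more than (max_degree + 1) colors: when coloring a vertex, at most max_degree neighbors are already colored.
Upper bound = 36 + 1 = 37

37


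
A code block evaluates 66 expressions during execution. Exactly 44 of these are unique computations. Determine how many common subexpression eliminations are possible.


CSE count = total expressions - unique expressions
= 66 - 44 = 22

22


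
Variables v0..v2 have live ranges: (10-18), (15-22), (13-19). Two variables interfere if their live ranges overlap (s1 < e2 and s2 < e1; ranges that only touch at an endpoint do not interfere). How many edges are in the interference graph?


Check all pairs for overlapping intervals.
Two intervals (s1,e1) and (s2,e2) overlap if s1 < e2 and s2 < e1.
v0 (10-18) vs v1..v2: overlaps v1, v2 -> 2
v1 (15-22) vs v2: overlaps v2 -> 1
Total overlapping pairs = 2 + 1 = 3

3


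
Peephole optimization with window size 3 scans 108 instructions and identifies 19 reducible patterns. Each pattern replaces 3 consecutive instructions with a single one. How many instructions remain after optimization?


Each match removes 2 instructions.
Total removed = 19 * 2 = 38
Remaining = 108 - 38 = 70

70


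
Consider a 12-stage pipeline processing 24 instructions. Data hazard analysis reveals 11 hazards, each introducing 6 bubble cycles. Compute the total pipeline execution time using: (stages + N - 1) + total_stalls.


Base cycles = 12 + 24 - 1 = 35
Total stalls = 11 * 6 = 66
Total = 35 + 66 = 101

101


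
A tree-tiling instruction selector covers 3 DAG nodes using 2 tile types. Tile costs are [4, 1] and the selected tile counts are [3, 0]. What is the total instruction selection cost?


Total cost = sum(count_i * cost_i)
= 3*4 + 0*1
= 12

12


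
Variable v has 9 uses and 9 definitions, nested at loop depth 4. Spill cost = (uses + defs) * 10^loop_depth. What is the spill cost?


uses + defs = 9 + 9 = 18
10^4 = 10000
Spill cost = 18 * 10000 = 180000

180000


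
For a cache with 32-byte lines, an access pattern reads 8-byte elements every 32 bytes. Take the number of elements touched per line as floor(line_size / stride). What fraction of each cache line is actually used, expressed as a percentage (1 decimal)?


Elements per cache line = floor(32 / 32) = 1
Bytes used = 1 * 8 = 8
Utilization = 8 / 32 * 100 = 25.0%

25.0


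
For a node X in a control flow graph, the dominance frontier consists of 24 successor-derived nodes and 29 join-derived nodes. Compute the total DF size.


DF(X) = direct successor contributions + join point contributions
= 24 + 29 = 53

53


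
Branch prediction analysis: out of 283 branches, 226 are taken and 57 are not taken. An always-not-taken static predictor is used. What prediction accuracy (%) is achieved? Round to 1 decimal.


Predictor: always-not-taken
Correct predictions = 57
Accuracy = 57 / 283 * 100 = 20.1%

20.1


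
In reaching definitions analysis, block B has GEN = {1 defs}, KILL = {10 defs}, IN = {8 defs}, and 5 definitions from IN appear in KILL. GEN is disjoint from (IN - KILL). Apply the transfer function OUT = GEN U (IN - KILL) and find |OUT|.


IN - KILL: 8 - 5 = 3 surviving definitions
OUT = GEN + surviving = 1 + 3 = 4

4


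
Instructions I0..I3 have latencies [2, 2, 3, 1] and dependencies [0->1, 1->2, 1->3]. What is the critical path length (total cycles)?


Compute longest path through dependency graph: dist(Ik) = max over predecessors of dist + latency(Ik).
dist(I0) = latency 2 = 2
dist(I1) = dist(I0) + 2 = 2 + 2 = 4
dist(I2) = dist(I1) + 3 = 4 + 3 = 7
dist(I3) = dist(I1) + 1 = 4 + 1 = 5
Critical path = max dist = 7

7


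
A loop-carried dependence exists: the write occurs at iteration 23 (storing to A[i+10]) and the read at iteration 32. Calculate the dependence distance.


Distance = read iteration - write iteration
= 32 - 23 = 9

9


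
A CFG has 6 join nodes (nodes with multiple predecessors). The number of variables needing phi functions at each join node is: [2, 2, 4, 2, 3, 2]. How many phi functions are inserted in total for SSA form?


Total phi functions = sum of phi functions at each join node
= 2 + 2 + 4 + 2 + 3 + 2 = 15

15


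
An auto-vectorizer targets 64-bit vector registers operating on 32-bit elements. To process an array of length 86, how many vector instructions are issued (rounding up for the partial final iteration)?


Width = 64 / 32 = 2 elements per vector op
Iterations = ceil(86 / 2) = 43

43


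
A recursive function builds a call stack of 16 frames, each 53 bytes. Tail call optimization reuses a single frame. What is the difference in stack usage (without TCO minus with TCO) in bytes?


Without TCO: 16 * 53 = 848 bytes
With TCO: reuse 1 frame = 53 bytes
Savings = 848 - 53 = 795

795


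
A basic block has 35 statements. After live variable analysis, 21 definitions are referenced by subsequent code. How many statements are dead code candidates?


Dead code = total statements - live definitions
= 35 - 21 = 14

14


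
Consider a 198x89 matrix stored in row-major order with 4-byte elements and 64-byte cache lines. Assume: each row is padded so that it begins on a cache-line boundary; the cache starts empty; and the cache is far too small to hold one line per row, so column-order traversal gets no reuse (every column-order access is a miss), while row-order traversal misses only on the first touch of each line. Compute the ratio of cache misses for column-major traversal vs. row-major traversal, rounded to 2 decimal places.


Each row occupies 89 * 4 = 356 bytes and starts on a line boundary, so it spans ceil(356 / 64) = 6 cache lines.
Row-major traversal misses (one per line touched): 198 * ceil(89 * 4 / 64) = 1188
Column-major traversal misses (no reuse, every access misses): 198 * 89 = 17622
Ratio = 17622 / 1188 = 14.83

14.83


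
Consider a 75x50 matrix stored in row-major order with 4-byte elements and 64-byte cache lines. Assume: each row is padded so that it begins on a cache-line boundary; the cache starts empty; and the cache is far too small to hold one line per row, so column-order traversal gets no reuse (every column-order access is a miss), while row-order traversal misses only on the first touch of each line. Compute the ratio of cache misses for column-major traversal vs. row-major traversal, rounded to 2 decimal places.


Each row occupies 50 * 4 = 200 bytes and starts on a line boundary, so it spans ceil(200 / 64) = 4 cache lines.
Row-major traversal misses (one per line touched): 75 * ceil(50 * 4 / 64) = 300
Column-major traversal misses (no reuse, every access misses): 75 * 50 = 3750
Ratio = 3750 / 300 = 12.5

12.5


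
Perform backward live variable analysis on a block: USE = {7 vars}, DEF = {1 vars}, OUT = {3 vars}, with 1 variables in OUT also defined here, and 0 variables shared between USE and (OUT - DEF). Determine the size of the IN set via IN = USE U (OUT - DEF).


OUT - DEF: 3 - 1 = 2
|IN| = |USE| + |OUT - DEF| - |USE ∩ (OUT - DEF)| = 7 + 2 - 0 = 9

9


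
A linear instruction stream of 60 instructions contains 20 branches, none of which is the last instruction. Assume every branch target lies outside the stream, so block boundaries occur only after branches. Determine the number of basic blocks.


With no in-sequence branch targets, the leaders are the first instruction plus the instruction after each branch.
Number of basic blocks = branches + 1
= 20 + 1 = 21

21


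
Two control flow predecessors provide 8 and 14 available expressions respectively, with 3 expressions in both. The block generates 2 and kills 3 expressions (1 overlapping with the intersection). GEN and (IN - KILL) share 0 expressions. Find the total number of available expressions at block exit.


IN = intersection of predecessors = 3
IN - KILL = 3 - 1 = 2
|OUT| = |GEN| + |IN - KILL| - |GEN ∩ (IN - KILL)| = 2 + 2 - 0 = 4

4


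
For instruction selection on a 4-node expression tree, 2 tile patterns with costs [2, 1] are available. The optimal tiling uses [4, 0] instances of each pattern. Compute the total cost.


Total cost = sum(count_i * cost_i)
= 4*2 + 0*1
= 8

8


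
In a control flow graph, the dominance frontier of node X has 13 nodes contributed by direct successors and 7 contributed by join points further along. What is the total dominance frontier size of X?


DF(X) = direct successor contributions + join point contributions
= 13 + 7 = 20

20


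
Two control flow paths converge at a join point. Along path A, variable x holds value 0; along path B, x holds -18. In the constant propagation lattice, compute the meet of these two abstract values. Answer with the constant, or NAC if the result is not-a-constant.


Meet operation: if both paths give the same constant, result is that constant; if they differ, result is NAC (not-a-constant).
Path A: 0, Path B: -18 -> differ
Result: not-a-constant -> NAC

NAC


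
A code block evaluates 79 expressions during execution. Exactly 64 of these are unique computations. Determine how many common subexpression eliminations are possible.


CSE count = total expressions - unique expressions
= 79 - 64 = 15

15


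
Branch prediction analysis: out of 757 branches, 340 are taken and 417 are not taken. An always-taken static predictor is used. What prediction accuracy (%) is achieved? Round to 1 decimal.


Predictor: always-taken
Correct predictions = 340
Accuracy = 340 / 757 * 100 = 44.9%

44.9


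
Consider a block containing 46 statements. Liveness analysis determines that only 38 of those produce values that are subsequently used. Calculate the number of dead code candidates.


Dead code = total statements - live definitions
= 46 - 38 = 8

8


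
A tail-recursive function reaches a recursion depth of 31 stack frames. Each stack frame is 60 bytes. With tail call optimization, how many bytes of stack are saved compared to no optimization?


Without TCO: 31 * 60 = 1860 bytes
With TCO: reuse 1 frame = 60 bytes
Savings = 1860 - 60 = 1800

1800


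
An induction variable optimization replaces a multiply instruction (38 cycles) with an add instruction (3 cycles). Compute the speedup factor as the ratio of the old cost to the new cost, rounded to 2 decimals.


Ratio = mult_cost / add_cost = 38 / 3 = 12.67

12.67


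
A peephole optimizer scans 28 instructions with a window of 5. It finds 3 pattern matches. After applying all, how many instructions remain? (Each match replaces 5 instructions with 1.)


Each match removes 4 instructions.
Total removed = 3 * 4 = 12
Remaining = 28 - 12 = 16

16


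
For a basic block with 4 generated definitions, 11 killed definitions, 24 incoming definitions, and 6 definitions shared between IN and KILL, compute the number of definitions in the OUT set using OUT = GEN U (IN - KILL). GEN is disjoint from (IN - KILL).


IN - KILL: 24 - 6 = 18 surviving definitions
OUT = GEN + surviving = 4 + 18 = 22

22


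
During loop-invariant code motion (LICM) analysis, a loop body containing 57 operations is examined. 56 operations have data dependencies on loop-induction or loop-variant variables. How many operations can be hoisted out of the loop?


Invariant candidates = total - loop-dependent
= 57 - 56 = 1

1


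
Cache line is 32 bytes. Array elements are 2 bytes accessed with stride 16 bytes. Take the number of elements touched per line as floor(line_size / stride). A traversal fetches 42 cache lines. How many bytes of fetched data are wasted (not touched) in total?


Elements per line = floor(32 / 16) = 2
Bytes used per line = 2 * 2 = 4
Wasted per line = 32 - 4 = 28
Total wasted = 28 * 42 = 1176

1176


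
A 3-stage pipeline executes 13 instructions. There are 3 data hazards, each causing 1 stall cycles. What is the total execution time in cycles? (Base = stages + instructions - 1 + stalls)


Base cycles = 3 + 13 - 1 = 15
Total stalls = 3 * 1 = 3
Total = 15 + 3 = 18

18


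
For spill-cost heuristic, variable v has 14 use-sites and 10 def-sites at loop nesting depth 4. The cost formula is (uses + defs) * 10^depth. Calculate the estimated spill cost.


uses + defs = 14 + 10 = 24
10^4 = 10000
Spill cost = 24 * 10000 = 240000

240000


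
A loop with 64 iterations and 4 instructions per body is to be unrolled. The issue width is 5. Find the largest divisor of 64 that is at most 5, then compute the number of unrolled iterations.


Largest divisor of 64 <= 5 is 4
New iterations = 64 / 4 = 16

16


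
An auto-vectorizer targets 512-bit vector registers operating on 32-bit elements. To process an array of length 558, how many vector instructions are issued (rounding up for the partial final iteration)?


Width = 512 / 32 = 16 elements per vector op
Iterations = ceil(558 / 16) = 35

35


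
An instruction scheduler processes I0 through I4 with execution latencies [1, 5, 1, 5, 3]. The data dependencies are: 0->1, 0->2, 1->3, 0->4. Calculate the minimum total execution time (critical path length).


Compute longest path through dependency graph: dist(Ik) = max over predecessors of dist + latency(Ik).
dist(I0) = latency 1 = 1
dist(I1) = dist(I0) + 5 = 1 + 5 = 6
dist(I2) = dist(I0) + 1 = 1 + 1 = 2
dist(I3) = dist(I1) + 5 = 6 + 5 = 11
dist(I4) = dist(I0) + 3 = 1 + 3 = 4
Critical path = max dist = 11

11


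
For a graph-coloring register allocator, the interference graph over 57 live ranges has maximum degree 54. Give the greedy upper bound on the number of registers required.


Greedy coloring never needs more than (max_degree + 1) colors: when coloring a vertex, at most max_degree neighbors are already colored.
Upper bound = 54 + 1 = 55

55


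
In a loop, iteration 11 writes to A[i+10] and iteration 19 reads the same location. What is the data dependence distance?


Distance = read iteration - write iteration
= 19 - 11 = 8

8


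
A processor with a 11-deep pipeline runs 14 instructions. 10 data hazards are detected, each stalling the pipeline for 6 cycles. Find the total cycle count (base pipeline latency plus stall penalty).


Base cycles = 11 + 14 - 1 = 24
Total stalls = 10 * 6 = 60
Total = 24 + 60 = 84

84


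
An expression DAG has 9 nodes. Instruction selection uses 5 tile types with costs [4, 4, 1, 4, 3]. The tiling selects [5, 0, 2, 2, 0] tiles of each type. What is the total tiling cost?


Total cost = sum(count_i * cost_i)
= 5*4 + 0*4 + 2*1 + 2*4 + 0*3
= 30

30


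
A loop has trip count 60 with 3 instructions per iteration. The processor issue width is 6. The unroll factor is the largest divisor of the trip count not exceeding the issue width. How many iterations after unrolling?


Largest divisor of 60 <= 6 is 6
New iterations = 60 / 6 = 10

10


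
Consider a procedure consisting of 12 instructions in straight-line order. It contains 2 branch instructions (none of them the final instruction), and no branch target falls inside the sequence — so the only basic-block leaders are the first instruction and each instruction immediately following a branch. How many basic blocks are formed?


With no in-sequence branch targets, the leaders are the first instruction plus the instruction after each branch.
Number of basic blocks = branches + 1
= 2 + 1 = 3

3


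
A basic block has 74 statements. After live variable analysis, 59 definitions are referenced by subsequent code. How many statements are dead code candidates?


Dead code = total statements - live definitions
= 74 - 59 = 15

15


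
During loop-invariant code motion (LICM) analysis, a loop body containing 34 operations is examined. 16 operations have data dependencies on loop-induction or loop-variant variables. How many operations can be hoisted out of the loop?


Invariant candidates = total - loop-dependent
= 34 - 16 = 18

18


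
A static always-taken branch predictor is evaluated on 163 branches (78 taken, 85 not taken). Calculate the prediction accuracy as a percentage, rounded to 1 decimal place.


Predictor: always-taken
Correct predictions = 78
Accuracy = 78 / 163 * 100 = 47.9%

47.9


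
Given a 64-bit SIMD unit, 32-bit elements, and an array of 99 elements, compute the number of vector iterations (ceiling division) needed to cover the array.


Width = 64 / 32 = 2 elements per vector op
Iterations = ceil(99 / 2) = 50

50


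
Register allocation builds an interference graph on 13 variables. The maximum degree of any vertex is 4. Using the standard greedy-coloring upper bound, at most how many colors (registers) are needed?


Greedy coloring never needs more than (max_degree + 1) colors: when coloring a vertex, at most max_degree neighbors are already colored.
Upper bound = 4 + 1 = 5

5


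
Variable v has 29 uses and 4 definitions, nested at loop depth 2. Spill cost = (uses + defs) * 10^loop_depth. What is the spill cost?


uses + defs = 29 + 4 = 33
10^2 = 100
Spill cost = 33 * 100 = 3300

3300


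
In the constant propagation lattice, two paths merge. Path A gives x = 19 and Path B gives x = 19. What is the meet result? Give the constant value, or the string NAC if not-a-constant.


Meet operation: if both paths give the same constant, result is that constant; if they differ, result is NAC (not-a-constant).
Path A: 19, Path B: 19 -> equal
Result: constant -> 19

19


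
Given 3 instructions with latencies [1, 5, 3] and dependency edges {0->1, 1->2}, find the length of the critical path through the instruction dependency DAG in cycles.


Compute longest path through dependency graph: dist(Ik) = max over predecessors of dist + latency(Ik).
dist(I0) = latency 1 = 1
dist(I1) = dist(I0) + 5 = 1 + 5 = 6
dist(I2) = dist(I1) + 3 = 6 + 3 = 9
Critical path = max dist = 9

9


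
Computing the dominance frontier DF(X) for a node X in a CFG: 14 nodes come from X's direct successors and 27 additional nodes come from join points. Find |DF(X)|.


DF(X) = direct successor contributions + join point contributions
= 14 + 27 = 41

41


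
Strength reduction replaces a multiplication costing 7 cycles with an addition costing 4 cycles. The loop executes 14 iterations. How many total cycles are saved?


Per-iteration saving = 7 - 4 = 3
Total saved = 14 * 3 = 42

42


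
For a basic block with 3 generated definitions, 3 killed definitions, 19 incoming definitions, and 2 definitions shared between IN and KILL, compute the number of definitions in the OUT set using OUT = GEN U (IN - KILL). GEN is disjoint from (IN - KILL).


IN - KILL: 19 - 2 = 17 surviving definitions
OUT = GEN + surviving = 3 + 17 = 20

20


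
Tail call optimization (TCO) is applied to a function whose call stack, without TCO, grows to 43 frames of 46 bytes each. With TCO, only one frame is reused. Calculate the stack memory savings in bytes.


Without TCO: 43 * 46 = 1978 bytes
With TCO: reuse 1 frame = 46 bytes
Savings = 1978 - 46 = 1932

1932


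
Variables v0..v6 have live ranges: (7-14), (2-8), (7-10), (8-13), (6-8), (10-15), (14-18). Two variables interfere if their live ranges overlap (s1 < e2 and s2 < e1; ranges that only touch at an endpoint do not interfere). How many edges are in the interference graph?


Check all pairs for overlapping intervals.
Two intervals (s1,e1) and (s2,e2) overlap if s1 < e2 and s2 < e1.
v0 (7-14) vs v1..v6: overlaps v1, v2, v3, v4, v5 -> 5
v1 (2-8) vs v2..v6: overlaps v2, v4 -> 2
v2 (7-10) vs v3..v6: overlaps v3, v4 -> 2
v3 (8-13) vs v4..v6: overlaps v5 -> 1
v4 (6-8) vs v5..v6: overlaps none -> 0
v5 (10-15) vs v6: overlaps v6 -> 1
Total overlapping pairs = 5 + 2 + 2 + 1 + 0 + 1 = 11

11


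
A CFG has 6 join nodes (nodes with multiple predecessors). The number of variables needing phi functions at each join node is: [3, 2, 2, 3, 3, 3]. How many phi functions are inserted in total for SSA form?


Total phi functions = sum of phi functions at each join node
= 3 + 2 + 2 + 3 + 3 + 3 = 16

16


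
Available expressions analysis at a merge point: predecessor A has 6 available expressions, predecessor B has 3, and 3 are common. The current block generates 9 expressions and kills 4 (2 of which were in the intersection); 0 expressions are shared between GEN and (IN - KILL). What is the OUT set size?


IN = intersection of predecessors = 3
IN - KILL = 3 - 2 = 1
|OUT| = |GEN| + |IN - KILL| - |GEN ∩ (IN - KILL)| = 9 + 1 - 0 = 10

10


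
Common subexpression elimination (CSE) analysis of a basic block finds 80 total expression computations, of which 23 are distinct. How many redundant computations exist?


CSE count = total expressions - unique expressions
= 80 - 23 = 57

57


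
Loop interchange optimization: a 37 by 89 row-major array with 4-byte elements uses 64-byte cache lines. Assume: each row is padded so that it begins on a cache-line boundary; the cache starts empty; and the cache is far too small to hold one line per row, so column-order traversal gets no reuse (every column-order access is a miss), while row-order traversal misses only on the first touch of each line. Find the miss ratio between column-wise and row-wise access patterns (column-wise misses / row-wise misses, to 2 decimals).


Each row occupies 89 * 4 = 356 bytes and starts on a line boundary, so it spans ceil(356 / 64) = 6 cache lines.
Row-major traversal misses (one per line touched): 37 * ceil(89 * 4 / 64) = 222
Column-major traversal misses (no reuse, every access misses): 37 * 89 = 3293
Ratio = 3293 / 222 = 14.83

14.83


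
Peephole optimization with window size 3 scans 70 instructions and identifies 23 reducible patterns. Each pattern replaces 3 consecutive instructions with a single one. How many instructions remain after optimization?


Each match removes 2 instructions.
Total removed = 23 * 2 = 46
Remaining = 70 - 46 = 24

24


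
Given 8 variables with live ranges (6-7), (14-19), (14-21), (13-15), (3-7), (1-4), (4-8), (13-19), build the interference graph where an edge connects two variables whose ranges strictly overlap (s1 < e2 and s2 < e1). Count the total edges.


Check all pairs for overlapping intervals.
Two intervals (s1,e1) and (s2,e2) overlap if s1 < e2 and s2 < e1.
v0 (6-7) vs v1..v7: overlaps v4, v6 -> 2
v1 (14-19) vs v2..v7: overlaps v2, v3, v7 -> 3
v2 (14-21) vs v3..v7: overlaps v3, v7 -> 2
v3 (13-15) vs v4..v7: overlaps v7 -> 1
v4 (3-7) vs v5..v7: overlaps v5, v6 -> 2
v5 (1-4) vs v6..v7: overlaps none -> 0
v6 (4-8) vs v7: overlaps none -> 0
Total overlapping pairs = 2 + 3 + 2 + 1 + 2 + 0 + 0 = 10

10


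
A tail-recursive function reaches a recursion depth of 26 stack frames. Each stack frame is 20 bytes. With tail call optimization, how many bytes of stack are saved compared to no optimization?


Without TCO: 26 * 20 = 520 bytes
With TCO: reuse 1 frame = 20 bytes
Savings = 520 - 20 = 500

500


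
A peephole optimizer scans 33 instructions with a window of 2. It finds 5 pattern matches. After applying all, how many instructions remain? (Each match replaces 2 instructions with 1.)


Each match removes 1 instructions.
Total removed = 5 * 1 = 5
Remaining = 33 - 5 = 28

28


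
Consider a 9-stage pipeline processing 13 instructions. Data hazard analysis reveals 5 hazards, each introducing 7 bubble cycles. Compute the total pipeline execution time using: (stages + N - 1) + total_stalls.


Base cycles = 9 + 13 - 1 = 21
Total stalls = 5 * 7 = 35
Total = 21 + 35 = 56

56


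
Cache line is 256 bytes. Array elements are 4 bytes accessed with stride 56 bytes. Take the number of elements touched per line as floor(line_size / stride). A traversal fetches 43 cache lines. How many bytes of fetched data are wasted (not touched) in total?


Elements per line = floor(256 / 56) = 4
Bytes used per line = 4 * 4 = 16
Wasted per line = 256 - 16 = 240
Total wasted = 240 * 43 = 10320

10320


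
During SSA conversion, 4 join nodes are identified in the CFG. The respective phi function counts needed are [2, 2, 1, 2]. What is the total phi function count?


Total phi functions = sum of phi functions at each join node
= 2 + 2 + 1 + 2 = 7

7


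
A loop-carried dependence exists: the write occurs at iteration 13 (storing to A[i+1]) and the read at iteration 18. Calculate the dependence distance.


Distance = read iteration - write iteration
= 18 - 13 = 5

5


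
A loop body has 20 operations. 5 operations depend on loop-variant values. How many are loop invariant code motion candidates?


Invariant candidates = total - loop-dependent
= 20 - 5 = 15

15


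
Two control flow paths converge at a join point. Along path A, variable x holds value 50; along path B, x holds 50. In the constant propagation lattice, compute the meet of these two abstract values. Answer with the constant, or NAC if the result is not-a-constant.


Meet operation: if both paths give the same constant, result is that constant; if they differ, result is NAC (not-a-constant).
Path A: 50, Path B: 50 -> equal
Result: constant -> 50

50


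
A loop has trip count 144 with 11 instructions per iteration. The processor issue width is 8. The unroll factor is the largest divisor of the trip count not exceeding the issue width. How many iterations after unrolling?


Largest divisor of 144 <= 8 is 8
New iterations = 144 / 8 = 18

18


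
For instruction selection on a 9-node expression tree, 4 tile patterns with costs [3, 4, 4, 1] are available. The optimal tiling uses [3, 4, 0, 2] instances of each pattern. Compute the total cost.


Total cost = sum(count_i * cost_i)
= 3*3 + 4*4 + 0*4 + 2*1
= 27

27


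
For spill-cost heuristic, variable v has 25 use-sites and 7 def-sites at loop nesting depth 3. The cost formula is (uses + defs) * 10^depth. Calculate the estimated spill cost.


uses + defs = 25 + 7 = 32
10^3 = 1000
Spill cost = 32 * 1000 = 32000

32000


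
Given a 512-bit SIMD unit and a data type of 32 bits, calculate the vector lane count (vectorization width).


Width = SIMD bits / data type bits
= 512 / 32 = 16

16


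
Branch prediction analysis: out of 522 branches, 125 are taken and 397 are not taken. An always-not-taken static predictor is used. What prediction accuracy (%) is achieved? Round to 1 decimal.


Predictor: always-not-taken
Correct predictions = 397
Accuracy = 397 / 522 * 100 = 76.1%

76.1


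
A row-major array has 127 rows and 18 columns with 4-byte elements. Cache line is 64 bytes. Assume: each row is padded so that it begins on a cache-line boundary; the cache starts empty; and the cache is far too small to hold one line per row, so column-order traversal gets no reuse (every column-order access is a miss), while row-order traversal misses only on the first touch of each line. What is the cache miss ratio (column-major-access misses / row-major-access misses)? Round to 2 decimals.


Each row occupies 18 * 4 = 72 bytes and starts on a line boundary, so it spans ceil(72 / 64) = 2 cache lines.
Row-major traversal misses (one per line touched): 127 * ceil(18 * 4 / 64) = 254
Column-major traversal misses (no reuse, every access misses): 127 * 18 = 2286
Ratio = 2286 / 254 = 9.0

9.0


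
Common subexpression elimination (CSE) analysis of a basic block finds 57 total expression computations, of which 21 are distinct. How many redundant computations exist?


CSE count = total expressions - unique expressions
= 57 - 21 = 36

36


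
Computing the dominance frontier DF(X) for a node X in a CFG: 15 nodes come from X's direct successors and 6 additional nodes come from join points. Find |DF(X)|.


DF(X) = direct successor contributions + join point contributions
= 15 + 6 = 21

21


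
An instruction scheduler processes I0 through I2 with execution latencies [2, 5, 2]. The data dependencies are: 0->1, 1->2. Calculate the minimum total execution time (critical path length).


Compute longest path through dependency graph: dist(Ik) = max over predecessors of dist + latency(Ik).
dist(I0) = latency 2 = 2
dist(I1) = dist(I0) + 5 = 2 + 5 = 7
dist(I2) = dist(I1) + 2 = 7 + 2 = 9
Critical path = max dist = 9

9


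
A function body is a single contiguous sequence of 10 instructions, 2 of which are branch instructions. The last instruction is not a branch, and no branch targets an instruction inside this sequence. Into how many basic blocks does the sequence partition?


With no in-sequence branch targets, the leaders are the first instruction plus the instruction after each branch.
Number of basic blocks = branches + 1
= 2 + 1 = 3

3


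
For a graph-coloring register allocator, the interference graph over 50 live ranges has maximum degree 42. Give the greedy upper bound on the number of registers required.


Greedy coloring never needs more than (max_degree + 1) colors: when coloring a vertex, at most max_degree neighbors are already colored.
Upper bound = 42 + 1 = 43

43


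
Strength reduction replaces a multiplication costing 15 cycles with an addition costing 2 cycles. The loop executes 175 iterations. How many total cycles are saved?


Per-iteration saving = 15 - 2 = 13
Total saved = 175 * 13 = 2275

2275


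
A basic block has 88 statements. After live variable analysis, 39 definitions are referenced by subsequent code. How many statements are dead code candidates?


Dead code = total statements - live definitions
= 88 - 39 = 49

49


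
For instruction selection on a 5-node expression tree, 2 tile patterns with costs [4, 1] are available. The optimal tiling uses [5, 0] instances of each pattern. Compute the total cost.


Total cost = sum(count_i * cost_i)
= 5*4 + 0*1
= 20

20


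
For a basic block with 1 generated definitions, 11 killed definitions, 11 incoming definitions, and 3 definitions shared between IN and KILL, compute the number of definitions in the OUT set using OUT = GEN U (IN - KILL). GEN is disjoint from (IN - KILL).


IN - KILL: 11 - 3 = 8 surviving definitions
OUT = GEN + surviving = 1 + 8 = 9

9


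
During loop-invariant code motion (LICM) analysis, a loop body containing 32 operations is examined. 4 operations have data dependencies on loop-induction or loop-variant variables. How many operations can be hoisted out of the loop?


Invariant candidates = total - loop-dependent
= 32 - 4 = 28

28


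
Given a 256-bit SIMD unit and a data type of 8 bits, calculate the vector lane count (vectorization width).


Width = SIMD bits / data type bits
= 256 / 8 = 32

32


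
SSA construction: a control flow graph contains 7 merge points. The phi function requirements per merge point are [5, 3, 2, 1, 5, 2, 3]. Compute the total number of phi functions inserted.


Total phi functions = sum of phi functions at each join node
= 5 + 3 + 2 + 1 + 5 + 2 + 3 = 21

21


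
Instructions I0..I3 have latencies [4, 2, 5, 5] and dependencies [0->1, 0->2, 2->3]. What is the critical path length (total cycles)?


Compute longest path through dependency graph: dist(Ik) = max over predecessors of dist + latency(Ik).
dist(I0) = latency 4 = 4
dist(I1) = dist(I0) + 2 = 4 + 2 = 6
dist(I2) = dist(I0) + 5 = 4 + 5 = 9
dist(I3) = dist(I2) + 5 = 9 + 5 = 14
Critical path = max dist = 14

14


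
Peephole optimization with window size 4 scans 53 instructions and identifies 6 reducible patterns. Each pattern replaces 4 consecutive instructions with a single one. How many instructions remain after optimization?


Each match removes 3 instructions.
Total removed = 6 * 3 = 18
Remaining = 53 - 18 = 35

35


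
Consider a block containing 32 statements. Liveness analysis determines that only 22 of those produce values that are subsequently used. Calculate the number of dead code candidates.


Dead code = total statements - live definitions
= 32 - 22 = 10

10


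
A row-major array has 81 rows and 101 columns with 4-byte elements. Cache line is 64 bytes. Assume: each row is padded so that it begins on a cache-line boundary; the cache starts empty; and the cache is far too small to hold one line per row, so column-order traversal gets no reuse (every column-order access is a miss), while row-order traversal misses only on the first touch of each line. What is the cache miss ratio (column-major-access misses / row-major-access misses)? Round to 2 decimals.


Each row occupies 101 * 4 = 404 bytes and starts on a line boundary, so it spans ceil(404 / 64) = 7 cache lines.
Row-major traversal misses (one per line touched): 81 * ceil(101 * 4 / 64) = 567
Column-major traversal misses (no reuse, every access misses): 81 * 101 = 8181
Ratio = 8181 / 567 = 14.43

14.43


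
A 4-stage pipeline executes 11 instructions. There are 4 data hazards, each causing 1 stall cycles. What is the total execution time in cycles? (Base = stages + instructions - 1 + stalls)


Base cycles = 4 + 11 - 1 = 14
Total stalls = 4 * 1 = 4
Total = 14 + 4 = 18

18


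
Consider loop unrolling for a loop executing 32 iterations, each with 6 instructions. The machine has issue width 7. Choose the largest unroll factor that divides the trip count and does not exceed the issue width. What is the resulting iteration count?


Largest divisor of 32 <= 7 is 4
New iterations = 32 / 4 = 8

8


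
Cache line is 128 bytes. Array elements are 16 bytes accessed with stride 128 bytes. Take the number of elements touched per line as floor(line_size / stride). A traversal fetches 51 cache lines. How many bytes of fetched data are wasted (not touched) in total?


Elements per line = floor(128 / 128) = 1
Bytes used per line = 1 * 16 = 16
Wasted per line = 128 - 16 = 112
Total wasted = 112 * 51 = 5712

5712


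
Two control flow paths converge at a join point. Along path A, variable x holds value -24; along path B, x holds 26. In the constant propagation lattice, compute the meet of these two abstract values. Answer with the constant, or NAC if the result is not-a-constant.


Meet operation: if both paths give the same constant, result is that constant; if they differ, result is NAC (not-a-constant).
Path A: -24, Path B: 26 -> differ
Result: not-a-constant -> NAC

NAC


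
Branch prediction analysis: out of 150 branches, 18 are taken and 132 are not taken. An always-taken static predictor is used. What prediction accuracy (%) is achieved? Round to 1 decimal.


Predictor: always-taken
Correct predictions = 18
Accuracy = 18 / 150 * 100 = 12.0%

12.0


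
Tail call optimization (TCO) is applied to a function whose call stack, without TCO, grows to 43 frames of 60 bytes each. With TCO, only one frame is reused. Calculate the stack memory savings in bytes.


Without TCO: 43 * 60 = 2580 bytes
With TCO: reuse 1 frame = 60 bytes
Savings = 2580 - 60 = 2520

2520


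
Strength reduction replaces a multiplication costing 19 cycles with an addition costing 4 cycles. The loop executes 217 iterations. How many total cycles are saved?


Per-iteration saving = 19 - 4 = 15
Total saved = 217 * 15 = 3255

3255


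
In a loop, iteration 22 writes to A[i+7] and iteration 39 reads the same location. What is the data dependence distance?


Distance = read iteration - write iteration
= 39 - 22 = 17

17


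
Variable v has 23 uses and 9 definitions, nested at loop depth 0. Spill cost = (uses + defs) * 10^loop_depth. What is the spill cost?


uses + defs = 23 + 9 = 32
10^0 = 1
Spill cost = 32 * 1 = 32

32


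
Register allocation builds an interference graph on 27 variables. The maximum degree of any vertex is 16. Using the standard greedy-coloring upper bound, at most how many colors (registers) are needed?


Greedy coloring never needs more than (max_degree + 1) colors: when coloring a vertex, at most max_degree neighbors are already colored.
Upper bound = 16 + 1 = 17

17


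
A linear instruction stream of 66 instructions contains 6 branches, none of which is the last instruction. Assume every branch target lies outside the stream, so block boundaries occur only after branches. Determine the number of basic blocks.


With no in-sequence branch targets, the leaders are the first instruction plus the instruction after each branch.
Number of basic blocks = branches + 1
= 6 + 1 = 7

7


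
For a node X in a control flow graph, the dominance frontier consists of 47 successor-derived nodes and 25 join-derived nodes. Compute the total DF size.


DF(X) = direct successor contributions + join point contributions
= 47 + 25 = 72

72


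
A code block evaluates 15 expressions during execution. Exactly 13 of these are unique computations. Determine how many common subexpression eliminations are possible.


CSE count = total expressions - unique expressions
= 15 - 13 = 2

2


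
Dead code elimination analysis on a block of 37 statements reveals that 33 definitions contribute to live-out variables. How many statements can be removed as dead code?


Dead code = total statements - live definitions
= 37 - 33 = 4

4


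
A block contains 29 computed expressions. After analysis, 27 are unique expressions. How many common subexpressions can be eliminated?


CSE count = total expressions - unique expressions
= 29 - 27 = 2

2


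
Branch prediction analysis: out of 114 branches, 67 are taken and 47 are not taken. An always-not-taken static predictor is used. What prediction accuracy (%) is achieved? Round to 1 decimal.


Predictor: always-not-taken
Correct predictions = 47
Accuracy = 47 / 114 * 100 = 41.2%

41.2
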